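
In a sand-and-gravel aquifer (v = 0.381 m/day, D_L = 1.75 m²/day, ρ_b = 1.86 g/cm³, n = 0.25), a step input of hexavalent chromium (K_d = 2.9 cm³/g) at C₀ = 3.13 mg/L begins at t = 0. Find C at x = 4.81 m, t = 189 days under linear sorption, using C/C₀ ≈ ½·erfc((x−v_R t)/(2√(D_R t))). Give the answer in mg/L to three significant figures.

1.20 mg/L

Retardation factor R = 1 + ρ_b·K_d/n = 1 + 1.86 × 2.9/0.25 = 22.58.
Sorption retards both mechanisms: v_R = v/R = 0.01687 m/day, D_R = D/R = 0.07750 m²/day.
v_R·t = 0.01687 × 189 = 3.18843 m; 2√(D_R t) = 7.654 m; argument = (4.81 − 3.18843)/7.654 = 0.2119.
C = C₀ × ½·erfc(0.2119) = 3.13 × 0.3822 = 1.20 mg/L.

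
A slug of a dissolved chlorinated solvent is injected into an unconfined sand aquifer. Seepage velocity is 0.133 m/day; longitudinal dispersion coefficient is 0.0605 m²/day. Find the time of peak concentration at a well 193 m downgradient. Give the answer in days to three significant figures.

For the 1D instantaneous-source solution, setting ∂C/∂t = 0 at fixed x gives v²t² + 2Dt − x² = 0, so t = (√(D² + v²x²) − D)/v².
√(D² + v²x²) = √(0.0605² + 0.133² × 193²) = 25.67; v² = 0.017689.
t = (25.67 − 0.0605)/0.017689 = 1450 days (vs. the pure-advection estimate x/v = 1450 d).

1450 days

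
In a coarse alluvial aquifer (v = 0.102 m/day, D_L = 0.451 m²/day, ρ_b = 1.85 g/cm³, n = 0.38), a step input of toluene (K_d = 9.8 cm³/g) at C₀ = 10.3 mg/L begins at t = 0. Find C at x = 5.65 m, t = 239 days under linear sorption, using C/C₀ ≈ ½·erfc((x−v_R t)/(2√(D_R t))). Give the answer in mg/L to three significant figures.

Retardation factor R = 1 + ρ_b·K_d/n = 1 + 1.85 × 9.8/0.38 = 48.71.
Sorption retards both mechanisms: v_R = v/R = 0.002094 m/day, D_R = D/R = 0.009259 m²/day.
v_R·t = 0.002094 × 239 = 0.500466 m; 2√(D_R t) = 2.975 m; argument = (5.65 − 0.500466)/2.975 = 1.731.
C = C₀ × ½·erfc(1.731) = 10.3 × 0.007183 = 0.0740 mg/L.

0.0740 mg/L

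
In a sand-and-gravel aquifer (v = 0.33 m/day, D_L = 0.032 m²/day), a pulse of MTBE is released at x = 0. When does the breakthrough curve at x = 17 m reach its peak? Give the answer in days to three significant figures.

For the 1D instantaneous-source solution, setting ∂C/∂t = 0 at fixed x gives v²t² + 2Dt − x² = 0, so t = (√(D² + v²x²) − D)/v².
√(D² + v²x²) = √(0.032² + 0.33² × 17²) = 5.610; v² = 0.1089.
t = (5.610 − 0.032)/0.1089 = 51.2 days (vs. the pure-advection estimate x/v = 51.5 d).

51.2 days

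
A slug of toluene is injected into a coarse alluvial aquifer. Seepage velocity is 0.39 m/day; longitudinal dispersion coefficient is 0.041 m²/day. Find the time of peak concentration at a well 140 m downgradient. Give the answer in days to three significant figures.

For the 1D instantaneous-source solution, setting ∂C/∂t = 0 at fixed x gives v²t² + 2Dt − x² = 0, so t = (√(D² + v²x²) − D)/v².
√(D² + v²x²) = √(0.041² + 0.39² × 140²) = 54.60; v² = 0.1521.
t = (54.60 − 0.041)/0.1521 = 359 days (vs. the pure-advection estimate x/v = 359 d).

359 days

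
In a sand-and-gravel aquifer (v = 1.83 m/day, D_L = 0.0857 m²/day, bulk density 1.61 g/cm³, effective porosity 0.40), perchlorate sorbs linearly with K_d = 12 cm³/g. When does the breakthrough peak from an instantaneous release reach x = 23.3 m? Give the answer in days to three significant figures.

626 days

Retardation factor R = 1 + ρ_b·K_d/n = 1 + 1.61 × 12/0.40 = 49.30.
Sorption retards both mechanisms: v_R = v/R = 0.03712 m/day, D_R = D/R = 0.001738 m²/day.
Peak time from v_R²t² + 2D_R t − x² = 0: t = (√(D_R² + v_R²x²) − D_R)/v_R².
√(D_R² + v_R²x²) = √(0.001738² + 0.03712² × 23.3²) = 0.8649; v_R² = 0.001378.
t = (0.8649 − 0.001738)/0.001378 = 626 days.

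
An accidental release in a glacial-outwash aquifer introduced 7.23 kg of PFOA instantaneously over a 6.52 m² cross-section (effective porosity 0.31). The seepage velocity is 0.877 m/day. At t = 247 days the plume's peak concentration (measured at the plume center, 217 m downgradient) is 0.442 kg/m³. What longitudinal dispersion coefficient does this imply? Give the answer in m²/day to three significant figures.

0.0211 m²/day

At the plume center C_max = M/(n_e·A·√(4πDt)), so D = M²/(4πt·(n_e·A·C_max)²).
n_e·A·C_max = 0.31 × 6.52 × 0.442 = 0.8934 kg/m.
D = 7.23²/(4π × 247 × 0.8934²) = 0.0211 m²/day.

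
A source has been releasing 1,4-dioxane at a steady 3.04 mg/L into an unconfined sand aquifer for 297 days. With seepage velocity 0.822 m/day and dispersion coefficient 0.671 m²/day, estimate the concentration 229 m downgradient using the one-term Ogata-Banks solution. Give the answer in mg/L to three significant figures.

2.36 mg/L

For a continuous step input, C/C₀ ≈ ½·erfc((x−vt)/(2√(Dt))).
vt = 0.822 × 297 = 244.134 m and 2√(Dt) = 2√(0.671 × 297) = 28.23 m.
Argument (x−vt)/(2√(Dt)) = (229 − 244.134)/28.23 = -0.5361; ½·erfc(-0.5361) = 0.7758.
C = 3.04 × 0.7758 = 2.36 mg/L.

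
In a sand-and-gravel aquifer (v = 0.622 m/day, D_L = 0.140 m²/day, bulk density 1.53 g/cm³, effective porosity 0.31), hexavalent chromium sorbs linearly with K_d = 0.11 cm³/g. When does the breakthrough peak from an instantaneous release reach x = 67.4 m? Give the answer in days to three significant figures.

Retardation factor R = 1 + ρ_b·K_d/n = 1 + 1.53 × 0.11/0.31 = 1.543.
Sorption retards both mechanisms: v_R = v/R = 0.4031 m/day, D_R = D/R = 0.09073 m²/day.
Peak time from v_R²t² + 2D_R t − x² = 0: t = (√(D_R² + v_R²x²) − D_R)/v_R².
√(D_R² + v_R²x²) = √(0.09073² + 0.4031² × 67.4²) = 27.17; v_R² = 0.1625.
t = (27.17 − 0.09073)/0.1625 = 167 days.

167 days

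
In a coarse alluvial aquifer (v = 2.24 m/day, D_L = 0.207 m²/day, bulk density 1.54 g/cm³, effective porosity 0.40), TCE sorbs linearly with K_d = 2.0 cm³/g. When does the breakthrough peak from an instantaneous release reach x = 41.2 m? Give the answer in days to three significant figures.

160 days

Retardation factor R = 1 + ρ_b·K_d/n = 1 + 1.54 × 2.0/0.40 = 8.700.
Sorption retards both mechanisms: v_R = v/R = 0.2575 m/day, D_R = D/R = 0.02379 m²/day.
Peak time from v_R²t² + 2D_R t − x² = 0: t = (√(D_R² + v_R²x²) − D_R)/v_R².
√(D_R² + v_R²x²) = √(0.02379² + 0.2575² × 41.2²) = 10.61; v_R² = 0.06631.
t = (10.61 − 0.02379)/0.06631 = 160 days.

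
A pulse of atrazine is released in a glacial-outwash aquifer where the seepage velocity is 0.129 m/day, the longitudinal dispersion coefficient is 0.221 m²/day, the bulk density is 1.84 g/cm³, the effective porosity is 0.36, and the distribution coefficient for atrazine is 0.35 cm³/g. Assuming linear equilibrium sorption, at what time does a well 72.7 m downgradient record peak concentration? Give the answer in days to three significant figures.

1540 days

Retardation factor R = 1 + ρ_b·K_d/n = 1 + 1.84 × 0.35/0.36 = 2.789.
Sorption retards both mechanisms: v_R = v/R = 0.04625 m/day, D_R = D/R = 0.07924 m²/day.
Peak time from v_R²t² + 2D_R t − x² = 0: t = (√(D_R² + v_R²x²) − D_R)/v_R².
√(D_R² + v_R²x²) = √(0.07924² + 0.04625² × 72.7²) = 3.363; v_R² = 0.002139.
t = (3.363 − 0.07924)/0.002139 = 1540 days.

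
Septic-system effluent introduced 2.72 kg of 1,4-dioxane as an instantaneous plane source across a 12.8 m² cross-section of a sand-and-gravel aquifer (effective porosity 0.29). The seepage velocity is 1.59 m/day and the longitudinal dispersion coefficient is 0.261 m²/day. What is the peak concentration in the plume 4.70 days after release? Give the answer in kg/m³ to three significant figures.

0.187 kg/m³

The peak of an instantaneous 1D plume sits at x = vt; there the Gaussian factor is 1 and C_max = M/(n_e·A·√(4πDt)), where n_e·A is the pore area the mass is dissolved in.
√(4πDt) = √(4π × 0.261 × 4.70) = 3.926 m, so C_max = 2.72/(0.29 × 12.8 × 3.926) = 0.187 kg/m³.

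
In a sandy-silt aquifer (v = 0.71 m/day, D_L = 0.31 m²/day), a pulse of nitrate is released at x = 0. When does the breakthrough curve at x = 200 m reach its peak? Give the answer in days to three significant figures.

281 days

For the 1D instantaneous-source solution, setting ∂C/∂t = 0 at fixed x gives v²t² + 2Dt − x² = 0, so t = (√(D² + v²x²) − D)/v².
√(D² + v²x²) = √(0.31² + 0.71² × 200²) = 142.0; v² = 0.5041.
t = (142.0 − 0.31)/0.5041 = 281 days (vs. the pure-advection estimate x/v = 282 d).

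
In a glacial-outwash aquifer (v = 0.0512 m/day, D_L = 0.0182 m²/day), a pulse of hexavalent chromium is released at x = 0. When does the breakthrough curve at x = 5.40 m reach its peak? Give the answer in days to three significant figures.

98.8 days

For the 1D instantaneous-source solution, setting ∂C/∂t = 0 at fixed x gives v²t² + 2Dt − x² = 0, so t = (√(D² + v²x²) − D)/v².
√(D² + v²x²) = √(0.0182² + 0.0512² × 5.40²) = 0.2771; v² = 0.00262144.
t = (0.2771 − 0.0182)/0.00262144 = 98.8 days (vs. the pure-advection estimate x/v = 105 d).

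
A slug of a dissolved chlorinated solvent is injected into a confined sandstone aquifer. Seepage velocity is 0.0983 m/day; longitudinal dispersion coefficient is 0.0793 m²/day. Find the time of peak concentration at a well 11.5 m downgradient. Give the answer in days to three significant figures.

For the 1D instantaneous-source solution, setting ∂C/∂t = 0 at fixed x gives v²t² + 2Dt − x² = 0, so t = (√(D² + v²x²) − D)/v².
√(D² + v²x²) = √(0.0793² + 0.0983² × 11.5²) = 1.133; v² = 0.00966289.
t = (1.133 − 0.0793)/0.00966289 = 109 days (vs. the pure-advection estimate x/v = 117 d).

109 days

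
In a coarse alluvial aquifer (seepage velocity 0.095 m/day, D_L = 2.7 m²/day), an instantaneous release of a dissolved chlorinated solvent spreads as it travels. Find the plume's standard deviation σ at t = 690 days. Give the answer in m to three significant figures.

Dispersive spreading gives a Gaussian with σ² = 2Dt; advection only shifts the center.
σ = √(2 × 2.7 × 690) = 61.0 m.

61.0 m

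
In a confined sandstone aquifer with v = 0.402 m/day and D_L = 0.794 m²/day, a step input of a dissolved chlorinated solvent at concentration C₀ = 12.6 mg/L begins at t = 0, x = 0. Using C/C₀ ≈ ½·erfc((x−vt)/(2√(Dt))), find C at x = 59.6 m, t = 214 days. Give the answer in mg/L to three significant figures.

11.6 mg/L

For a continuous step input, C/C₀ ≈ ½·erfc((x−vt)/(2√(Dt))).
vt = 0.402 × 214 = 86.028 m and 2√(Dt) = 2√(0.794 × 214) = 26.07 m.
Argument (x−vt)/(2√(Dt)) = (59.6 − 86.028)/26.07 = -1.014; ½·erfc(-1.014) = 0.9242.
C = 12.6 × 0.9242 = 11.6 mg/L.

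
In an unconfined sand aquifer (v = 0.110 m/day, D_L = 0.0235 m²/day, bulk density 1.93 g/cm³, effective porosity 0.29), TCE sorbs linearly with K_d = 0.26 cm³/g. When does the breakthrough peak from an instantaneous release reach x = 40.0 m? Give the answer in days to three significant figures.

988 days

Retardation factor R = 1 + ρ_b·K_d/n = 1 + 1.93 × 0.26/0.29 = 2.730.
Sorption retards both mechanisms: v_R = v/R = 0.04029 m/day, D_R = D/R = 0.008608 m²/day.
Peak time from v_R²t² + 2D_R t − x² = 0: t = (√(D_R² + v_R²x²) − D_R)/v_R².
√(D_R² + v_R²x²) = √(0.008608² + 0.04029² × 40.0²) = 1.612; v_R² = 0.001623.
t = (1.612 − 0.008608)/0.001623 = 988 days.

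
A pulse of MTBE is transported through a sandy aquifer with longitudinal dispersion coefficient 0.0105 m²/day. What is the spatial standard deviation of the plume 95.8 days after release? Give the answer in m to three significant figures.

Dispersive spreading gives a Gaussian with σ² = 2Dt; advection only shifts the center.
σ = √(2 × 0.0105 × 95.8) = 1.42 m.

1.42 m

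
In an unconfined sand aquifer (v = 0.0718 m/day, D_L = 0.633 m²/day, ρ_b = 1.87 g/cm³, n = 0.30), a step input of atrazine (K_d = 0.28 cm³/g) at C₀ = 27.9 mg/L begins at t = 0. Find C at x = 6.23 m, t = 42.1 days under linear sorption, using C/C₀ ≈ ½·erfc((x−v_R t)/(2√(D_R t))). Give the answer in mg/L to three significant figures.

Retardation factor R = 1 + ρ_b·K_d/n = 1 + 1.87 × 0.28/0.30 = 2.745.
Sorption retards both mechanisms: v_R = v/R = 0.02616 m/day, D_R = D/R = 0.2306 m²/day.
v_R·t = 0.02616 × 42.1 = 1.101336 m; 2√(D_R t) = 6.232 m; argument = (6.23 − 1.101336)/6.232 = 0.8230.
C = C₀ × ½·erfc(0.8230) = 27.9 × 0.1222 = 3.41 mg/L.

3.41 mg/L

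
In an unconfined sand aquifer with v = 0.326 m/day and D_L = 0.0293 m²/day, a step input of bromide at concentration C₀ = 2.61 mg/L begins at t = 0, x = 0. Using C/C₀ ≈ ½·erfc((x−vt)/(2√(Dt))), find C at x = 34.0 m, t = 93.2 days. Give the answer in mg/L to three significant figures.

0.159 mg/L

For a continuous step input, C/C₀ ≈ ½·erfc((x−vt)/(2√(Dt))).
vt = 0.326 × 93.2 = 30.3832 m and 2√(Dt) = 2√(0.0293 × 93.2) = 3.305 m.
Argument (x−vt)/(2√(Dt)) = (34.0 − 30.3832)/3.305 = 1.094; ½·erfc(1.094) = 0.06091.
C = 2.61 × 0.06091 = 0.159 mg/L.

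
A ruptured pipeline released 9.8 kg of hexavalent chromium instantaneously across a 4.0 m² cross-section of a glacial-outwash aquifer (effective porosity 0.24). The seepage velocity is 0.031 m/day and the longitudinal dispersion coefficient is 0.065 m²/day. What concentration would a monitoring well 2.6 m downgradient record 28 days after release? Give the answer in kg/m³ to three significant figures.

1.41 kg/m³

For an instantaneous plane source, C(x,t) = M/(n_e·A·√(4πDt)) · exp(−(x−vt)²/(4Dt)), with n_e·A the pore (flow) area.
Plume center vt = 0.031 × 28 = 0.868 m, so the well at 2.6 m is 1.732 m downgradient of the peak.
√(4πDt) = 4.782 m, giving peak height M/(n_e·A·√(4πDt)) = 9.8/(0.24 × 4.0 × 4.782) = 2.135 kg/m³.
(x−vt)²/(4Dt) = (1.732)²/(4 × 0.065 × 28) = 0.4121; exp(−0.4121) = 0.6623.
C = 2.135 × 0.6623 = 1.41 kg/m³.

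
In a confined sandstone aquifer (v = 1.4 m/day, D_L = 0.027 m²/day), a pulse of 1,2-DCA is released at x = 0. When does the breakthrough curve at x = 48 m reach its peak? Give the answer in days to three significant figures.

For the 1D instantaneous-source solution, setting ∂C/∂t = 0 at fixed x gives v²t² + 2Dt − x² = 0, so t = (√(D² + v²x²) − D)/v².
√(D² + v²x²) = √(0.027² + 1.4² × 48²) = 67.20; v² = 1.96.
t = (67.20 − 0.027)/1.96 = 34.3 days (vs. the pure-advection estimate x/v = 34.3 d).

34.3 days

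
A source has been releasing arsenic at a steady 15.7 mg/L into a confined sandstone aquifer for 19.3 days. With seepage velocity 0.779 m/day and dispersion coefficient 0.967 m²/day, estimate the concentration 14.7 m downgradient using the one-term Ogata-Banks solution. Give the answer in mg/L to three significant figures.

8.19 mg/L

For a continuous step input, C/C₀ ≈ ½·erfc((x−vt)/(2√(Dt))).
vt = 0.779 × 19.3 = 15.0347 m and 2√(Dt) = 2√(0.967 × 19.3) = 8.640 m.
Argument (x−vt)/(2√(Dt)) = (14.7 − 15.0347)/8.640 = -0.03874; ½·erfc(-0.03874) = 0.5218.
C = 15.7 × 0.5218 = 8.19 mg/L.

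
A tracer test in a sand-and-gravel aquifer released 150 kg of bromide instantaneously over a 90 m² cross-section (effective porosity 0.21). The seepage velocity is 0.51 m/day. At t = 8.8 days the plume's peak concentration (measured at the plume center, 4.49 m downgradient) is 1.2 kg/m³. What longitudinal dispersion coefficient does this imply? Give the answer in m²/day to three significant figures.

0.396 m²/day

At the plume center C_max = M/(n_e·A·√(4πDt)), so D = M²/(4πt·(n_e·A·C_max)²).
n_e·A·C_max = 0.21 × 90 × 1.2 = 22.68 kg/m.
D = 150²/(4π × 8.8 × 22.68²) = 0.396 m²/day.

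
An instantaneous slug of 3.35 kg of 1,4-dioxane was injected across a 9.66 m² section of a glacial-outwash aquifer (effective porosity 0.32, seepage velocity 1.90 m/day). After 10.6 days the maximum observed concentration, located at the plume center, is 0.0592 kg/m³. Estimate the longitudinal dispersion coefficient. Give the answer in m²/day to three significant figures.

At the plume center C_max = M/(n_e·A·√(4πDt)), so D = M²/(4πt·(n_e·A·C_max)²).
n_e·A·C_max = 0.32 × 9.66 × 0.0592 = 0.1830 kg/m.
D = 3.35²/(4π × 10.6 × 0.1830²) = 2.52 m²/day.

2.52 m²/day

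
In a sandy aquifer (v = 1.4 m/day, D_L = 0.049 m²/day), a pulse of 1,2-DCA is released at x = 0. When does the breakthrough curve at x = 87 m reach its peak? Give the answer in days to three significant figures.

62.1 days

For the 1D instantaneous-source solution, setting ∂C/∂t = 0 at fixed x gives v²t² + 2Dt − x² = 0, so t = (√(D² + v²x²) − D)/v².
√(D² + v²x²) = √(0.049² + 1.4² × 87²) = 121.8; v² = 1.96.
t = (121.8 − 0.049)/1.96 = 62.1 days (vs. the pure-advection estimate x/v = 62.1 d).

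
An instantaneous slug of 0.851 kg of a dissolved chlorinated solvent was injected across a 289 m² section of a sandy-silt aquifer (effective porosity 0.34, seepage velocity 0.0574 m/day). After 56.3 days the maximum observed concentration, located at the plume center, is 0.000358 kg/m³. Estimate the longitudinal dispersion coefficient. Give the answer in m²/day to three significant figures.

At the plume center C_max = M/(n_e·A·√(4πDt)), so D = M²/(4πt·(n_e·A·C_max)²).
n_e·A·C_max = 0.34 × 289 × 0.000358 = 0.03518 kg/m.
D = 0.851²/(4π × 56.3 × 0.03518²) = 0.827 m²/day.

0.827 m²/day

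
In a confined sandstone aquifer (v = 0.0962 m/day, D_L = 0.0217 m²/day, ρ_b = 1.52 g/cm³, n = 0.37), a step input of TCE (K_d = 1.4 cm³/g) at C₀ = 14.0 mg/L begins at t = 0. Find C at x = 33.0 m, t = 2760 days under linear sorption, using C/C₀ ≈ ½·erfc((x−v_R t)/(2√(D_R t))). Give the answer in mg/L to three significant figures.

13.1 mg/L

Retardation factor R = 1 + ρ_b·K_d/n = 1 + 1.52 × 1.4/0.37 = 6.751.
Sorption retards both mechanisms: v_R = v/R = 0.01425 m/day, D_R = D/R = 0.003214 m²/day.
v_R·t = 0.01425 × 2760 = 39.33 m; 2√(D_R t) = 5.957 m; argument = (33.0 − 39.33)/5.957 = -1.063.
C = C₀ × ½·erfc(-1.063) = 14.0 × 0.9336 = 13.1 mg/L.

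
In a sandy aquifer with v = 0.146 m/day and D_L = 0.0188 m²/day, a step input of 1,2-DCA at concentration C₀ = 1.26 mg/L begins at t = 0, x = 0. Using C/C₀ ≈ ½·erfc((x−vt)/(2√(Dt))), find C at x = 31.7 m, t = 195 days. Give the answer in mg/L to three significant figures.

0.147 mg/L

For a continuous step input, C/C₀ ≈ ½·erfc((x−vt)/(2√(Dt))).
vt = 0.146 × 195 = 28.47 m and 2√(Dt) = 2√(0.0188 × 195) = 3.829 m.
Argument (x−vt)/(2√(Dt)) = (31.7 − 28.47)/3.829 = 0.8436; ½·erfc(0.8436) = 0.1164.
C = 1.26 × 0.1164 = 0.147 mg/L.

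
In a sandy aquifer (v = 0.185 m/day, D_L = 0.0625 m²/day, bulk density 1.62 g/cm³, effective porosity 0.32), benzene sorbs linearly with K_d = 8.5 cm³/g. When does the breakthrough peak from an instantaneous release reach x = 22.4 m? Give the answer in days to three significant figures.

Retardation factor R = 1 + ρ_b·K_d/n = 1 + 1.62 × 8.5/0.32 = 44.03.
Sorption retards both mechanisms: v_R = v/R = 0.004202 m/day, D_R = D/R = 0.001419 m²/day.
Peak time from v_R²t² + 2D_R t − x² = 0: t = (√(D_R² + v_R²x²) − D_R)/v_R².
√(D_R² + v_R²x²) = √(0.001419² + 0.004202² × 22.4²) = 0.09414; v_R² = 1.766e-05.
t = (0.09414 − 0.001419)/1.766e-05 = 5250 days.

5250 days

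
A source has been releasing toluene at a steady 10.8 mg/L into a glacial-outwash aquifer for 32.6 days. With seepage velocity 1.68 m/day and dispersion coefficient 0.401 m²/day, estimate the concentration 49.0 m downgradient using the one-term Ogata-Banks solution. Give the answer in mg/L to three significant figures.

9.40 mg/L

For a continuous step input, C/C₀ ≈ ½·erfc((x−vt)/(2√(Dt))).
vt = 1.68 × 32.6 = 54.768 m and 2√(Dt) = 2√(0.401 × 32.6) = 7.231 m.
Argument (x−vt)/(2√(Dt)) = (49.0 − 54.768)/7.231 = -0.7977; ½·erfc(-0.7977) = 0.8704.
C = 10.8 × 0.8704 = 9.40 mg/L.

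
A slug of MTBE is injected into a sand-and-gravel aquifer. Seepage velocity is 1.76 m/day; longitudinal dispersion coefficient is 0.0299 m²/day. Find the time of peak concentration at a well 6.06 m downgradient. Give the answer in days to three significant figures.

For the 1D instantaneous-source solution, setting ∂C/∂t = 0 at fixed x gives v²t² + 2Dt − x² = 0, so t = (√(D² + v²x²) − D)/v².
√(D² + v²x²) = √(0.0299² + 1.76² × 6.06²) = 10.67; v² = 3.0976.
t = (10.67 − 0.0299)/3.0976 = 3.43 days (vs. the pure-advection estimate x/v = 3.44 d).

3.43 days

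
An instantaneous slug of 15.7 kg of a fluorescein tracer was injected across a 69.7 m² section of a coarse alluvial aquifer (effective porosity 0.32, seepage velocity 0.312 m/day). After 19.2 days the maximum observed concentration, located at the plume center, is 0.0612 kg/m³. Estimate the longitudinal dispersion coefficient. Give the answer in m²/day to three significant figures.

At the plume center C_max = M/(n_e·A·√(4πDt)), so D = M²/(4πt·(n_e·A·C_max)²).
n_e·A·C_max = 0.32 × 69.7 × 0.0612 = 1.365 kg/m.
D = 15.7²/(4π × 19.2 × 1.365²) = 0.548 m²/day.

0.548 m²/day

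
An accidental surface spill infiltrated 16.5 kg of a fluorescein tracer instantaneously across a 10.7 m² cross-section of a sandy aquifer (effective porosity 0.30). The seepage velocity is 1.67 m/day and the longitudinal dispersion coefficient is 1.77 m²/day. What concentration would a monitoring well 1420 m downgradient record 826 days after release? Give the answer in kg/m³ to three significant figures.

For an instantaneous plane source, C(x,t) = M/(n_e·A·√(4πDt)) · exp(−(x−vt)²/(4Dt)), with n_e·A the pore (flow) area.
Plume center vt = 1.67 × 826 = 1379.42 m, so the well at 1420 m is 40.58 m downgradient of the peak.
√(4πDt) = 135.5 m, giving peak height M/(n_e·A·√(4πDt)) = 16.5/(0.30 × 10.7 × 135.5) = 0.03793 kg/m³.
(x−vt)²/(4Dt) = (40.58)²/(4 × 1.77 × 826) = 0.2816; exp(−0.2816) = 0.7546.
C = 0.03793 × 0.7546 = 0.0286 kg/m³.

0.0286 kg/m³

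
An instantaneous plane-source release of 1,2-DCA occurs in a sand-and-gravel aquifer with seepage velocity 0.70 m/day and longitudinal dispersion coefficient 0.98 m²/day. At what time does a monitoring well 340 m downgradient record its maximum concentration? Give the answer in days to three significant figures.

For the 1D instantaneous-source solution, setting ∂C/∂t = 0 at fixed x gives v²t² + 2Dt − x² = 0, so t = (√(D² + v²x²) − D)/v².
√(D² + v²x²) = √(0.98² + 0.70² × 340²) = 238.0; v² = 0.49.
t = (238.0 − 0.98)/0.49 = 484 days (vs. the pure-advection estimate x/v = 486 d).

484 days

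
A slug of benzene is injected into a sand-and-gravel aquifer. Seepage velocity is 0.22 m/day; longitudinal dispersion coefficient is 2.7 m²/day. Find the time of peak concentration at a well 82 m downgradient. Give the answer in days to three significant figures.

321 days

For the 1D instantaneous-source solution, setting ∂C/∂t = 0 at fixed x gives v²t² + 2Dt − x² = 0, so t = (√(D² + v²x²) − D)/v².
√(D² + v²x²) = √(2.7² + 0.22² × 82²) = 18.24; v² = 0.0484.
t = (18.24 − 2.7)/0.0484 = 321 days (vs. the pure-advection estimate x/v = 373 d).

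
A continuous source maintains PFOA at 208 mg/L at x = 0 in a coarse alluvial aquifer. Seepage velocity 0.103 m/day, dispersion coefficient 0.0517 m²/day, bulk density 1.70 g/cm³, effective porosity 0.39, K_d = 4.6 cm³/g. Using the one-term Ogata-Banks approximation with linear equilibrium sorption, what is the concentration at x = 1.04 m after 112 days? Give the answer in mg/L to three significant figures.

52.7 mg/L

Retardation factor R = 1 + ρ_b·K_d/n = 1 + 1.70 × 4.6/0.39 = 21.05.
Sorption retards both mechanisms: v_R = v/R = 0.004893 m/day, D_R = D/R = 0.002456 m²/day.
v_R·t = 0.004893 × 112 = 0.548016 m; 2√(D_R t) = 1.049 m; argument = (1.04 − 0.548016)/1.049 = 0.4690.
C = C₀ × ½·erfc(0.4690) = 208 × 0.2536 = 52.7 mg/L.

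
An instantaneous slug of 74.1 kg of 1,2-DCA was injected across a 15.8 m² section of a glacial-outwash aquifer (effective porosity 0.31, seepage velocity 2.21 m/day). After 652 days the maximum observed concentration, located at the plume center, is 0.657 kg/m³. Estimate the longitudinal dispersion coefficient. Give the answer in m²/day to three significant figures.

At the plume center C_max = M/(n_e·A·√(4πDt)), so D = M²/(4πt·(n_e·A·C_max)²).
n_e·A·C_max = 0.31 × 15.8 × 0.657 = 3.218 kg/m.
D = 74.1²/(4π × 652 × 3.218²) = 0.0647 m²/day.

0.0647 m²/day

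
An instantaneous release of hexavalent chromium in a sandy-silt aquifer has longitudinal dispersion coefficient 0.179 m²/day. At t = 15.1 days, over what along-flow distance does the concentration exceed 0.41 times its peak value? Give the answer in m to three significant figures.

The plume is Gaussian with σ = √(2Dt) = √(2 × 0.179 × 15.1) = 2.325 m.
C/C_peak = exp(−Δx²/(2σ²)) = 0.41 ⇒ Δx = σ·√(−2 ln 0.41) = 2.325 × 1.335 = 3.104 m.
Width = 2Δx = 6.21 m.

6.21 m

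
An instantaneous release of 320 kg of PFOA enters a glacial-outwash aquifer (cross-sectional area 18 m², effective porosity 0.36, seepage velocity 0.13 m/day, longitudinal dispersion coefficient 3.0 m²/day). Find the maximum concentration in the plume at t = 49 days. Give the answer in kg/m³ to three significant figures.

1.15 kg/m³

The peak of an instantaneous 1D plume sits at x = vt; there the Gaussian factor is 1 and C_max = M/(n_e·A·√(4πDt)), where n_e·A is the pore area the mass is dissolved in.
√(4πDt) = √(4π × 3.0 × 49) = 42.98 m, so C_max = 320/(0.36 × 18 × 42.98) = 1.15 kg/m³.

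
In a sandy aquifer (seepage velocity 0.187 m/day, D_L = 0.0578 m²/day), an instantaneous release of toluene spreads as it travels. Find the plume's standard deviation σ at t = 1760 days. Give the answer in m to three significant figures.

14.3 m

Dispersive spreading gives a Gaussian with σ² = 2Dt; advection only shifts the center.
σ = √(2 × 0.0578 × 1760) = 14.3 m.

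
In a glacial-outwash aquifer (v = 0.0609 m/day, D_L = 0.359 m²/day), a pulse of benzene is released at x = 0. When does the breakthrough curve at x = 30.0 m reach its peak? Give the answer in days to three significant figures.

For the 1D instantaneous-source solution, setting ∂C/∂t = 0 at fixed x gives v²t² + 2Dt − x² = 0, so t = (√(D² + v²x²) − D)/v².
√(D² + v²x²) = √(0.359² + 0.0609² × 30.0²) = 1.862; v² = 0.00370881.
t = (1.862 − 0.359)/0.00370881 = 405 days (vs. the pure-advection estimate x/v = 493 d).

405 days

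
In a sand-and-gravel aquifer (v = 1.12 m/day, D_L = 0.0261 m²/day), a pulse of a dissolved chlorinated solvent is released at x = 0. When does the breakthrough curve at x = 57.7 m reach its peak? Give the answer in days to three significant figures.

51.5 days

For the 1D instantaneous-source solution, setting ∂C/∂t = 0 at fixed x gives v²t² + 2Dt − x² = 0, so t = (√(D² + v²x²) − D)/v².
√(D² + v²x²) = √(0.0261² + 1.12² × 57.7²) = 64.62; v² = 1.2544.
t = (64.62 − 0.0261)/1.2544 = 51.5 days (vs. the pure-advection estimate x/v = 51.5 d).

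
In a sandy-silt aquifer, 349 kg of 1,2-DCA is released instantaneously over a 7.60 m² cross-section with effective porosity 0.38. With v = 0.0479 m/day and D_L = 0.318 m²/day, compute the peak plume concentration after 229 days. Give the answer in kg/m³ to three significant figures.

The peak of an instantaneous 1D plume sits at x = vt; there the Gaussian factor is 1 and C_max = M/(n_e·A·√(4πDt)), where n_e·A is the pore area the mass is dissolved in.
√(4πDt) = √(4π × 0.318 × 229) = 30.25 m, so C_max = 349/(0.38 × 7.60 × 30.25) = 3.99 kg/m³.

3.99 kg/m³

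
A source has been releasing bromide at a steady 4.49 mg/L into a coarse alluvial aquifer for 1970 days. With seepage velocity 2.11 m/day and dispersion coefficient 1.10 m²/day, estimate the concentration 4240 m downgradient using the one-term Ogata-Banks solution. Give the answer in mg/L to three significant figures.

0.462 mg/L

For a continuous step input, C/C₀ ≈ ½·erfc((x−vt)/(2√(Dt))).
vt = 2.11 × 1970 = 4156.7 m and 2√(Dt) = 2√(1.10 × 1970) = 93.10 m.
Argument (x−vt)/(2√(Dt)) = (4240 − 4156.7)/93.10 = 0.8947; ½·erfc(0.8947) = 0.1029.
C = 4.49 × 0.1029 = 0.462 mg/L.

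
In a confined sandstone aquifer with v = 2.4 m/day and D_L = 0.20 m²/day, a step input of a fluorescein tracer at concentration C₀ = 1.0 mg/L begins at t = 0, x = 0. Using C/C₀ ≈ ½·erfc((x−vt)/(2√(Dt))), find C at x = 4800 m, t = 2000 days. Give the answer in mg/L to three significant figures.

For a continuous step input, C/C₀ ≈ ½·erfc((x−vt)/(2√(Dt))).
vt = 2.4 × 2000 = 4800 m and 2√(Dt) = 2√(0.20 × 2000) = 40.00 m.
Argument (x−vt)/(2√(Dt)) = (4800 − 4800)/40.00 = 0; ½·erfc(0) = 0.5000.
C = 1.0 × 0.5000 = 0.500 mg/L.

0.500 mg/L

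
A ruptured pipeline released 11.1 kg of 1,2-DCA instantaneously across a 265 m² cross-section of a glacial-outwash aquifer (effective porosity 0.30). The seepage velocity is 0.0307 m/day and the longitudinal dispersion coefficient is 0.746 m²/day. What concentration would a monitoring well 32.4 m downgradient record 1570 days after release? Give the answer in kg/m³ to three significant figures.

0.00109 kg/m³

For an instantaneous plane source, C(x,t) = M/(n_e·A·√(4πDt)) · exp(−(x−vt)²/(4Dt)), with n_e·A the pore (flow) area.
Plume center vt = 0.0307 × 1570 = 48.199 m, so the well at 32.4 m is 15.799 m upgradient of the peak.
√(4πDt) = 121.3 m, giving peak height M/(n_e·A·√(4πDt)) = 11.1/(0.30 × 265 × 121.3) = 0.001151 kg/m³.
(x−vt)²/(4Dt) = (-15.799)²/(4 × 0.746 × 1570) = 0.05328; exp(−0.05328) = 0.9481.
C = 0.001151 × 0.9481 = 0.00109 kg/m³.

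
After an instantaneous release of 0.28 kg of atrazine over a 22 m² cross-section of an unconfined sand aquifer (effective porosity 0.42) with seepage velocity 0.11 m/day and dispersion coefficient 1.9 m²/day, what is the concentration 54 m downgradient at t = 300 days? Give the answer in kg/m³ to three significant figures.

For an instantaneous plane source, C(x,t) = M/(n_e·A·√(4πDt)) · exp(−(x−vt)²/(4Dt)), with n_e·A the pore (flow) area.
Plume center vt = 0.11 × 300 = 33 m, so the well at 54 m is 21 m downgradient of the peak.
√(4πDt) = 84.63 m, giving peak height M/(n_e·A·√(4πDt)) = 0.28/(0.42 × 22 × 84.63) = 0.0003581 kg/m³.
(x−vt)²/(4Dt) = (21)²/(4 × 1.9 × 300) = 0.1934; exp(−0.1934) = 0.8242.
C = 0.0003581 × 0.8242 = 0.000295 kg/m³.

0.000295 kg/m³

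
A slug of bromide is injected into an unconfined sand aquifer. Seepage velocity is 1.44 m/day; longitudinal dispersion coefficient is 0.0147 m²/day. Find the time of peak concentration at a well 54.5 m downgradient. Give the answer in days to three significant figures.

For the 1D instantaneous-source solution, setting ∂C/∂t = 0 at fixed x gives v²t² + 2Dt − x² = 0, so t = (√(D² + v²x²) − D)/v².
√(D² + v²x²) = √(0.0147² + 1.44² × 54.5²) = 78.48; v² = 2.0736.
t = (78.48 − 0.0147)/2.0736 = 37.8 days (vs. the pure-advection estimate x/v = 37.8 d).

37.8 days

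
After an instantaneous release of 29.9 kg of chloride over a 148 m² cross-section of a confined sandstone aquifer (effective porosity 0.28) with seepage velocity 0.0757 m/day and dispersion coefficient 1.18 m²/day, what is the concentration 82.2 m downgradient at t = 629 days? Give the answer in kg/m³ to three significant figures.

0.00499 kg/m³

For an instantaneous plane source, C(x,t) = M/(n_e·A·√(4πDt)) · exp(−(x−vt)²/(4Dt)), with n_e·A the pore (flow) area.
Plume center vt = 0.0757 × 629 = 47.6153 m, so the well at 82.2 m is 34.5847 m downgradient of the peak.
√(4πDt) = 96.58 m, giving peak height M/(n_e·A·√(4πDt)) = 29.9/(0.28 × 148 × 96.58) = 0.007471 kg/m³.
(x−vt)²/(4Dt) = (34.5847)²/(4 × 1.18 × 629) = 0.4029; exp(−0.4029) = 0.6684.
C = 0.007471 × 0.6684 = 0.00499 kg/m³.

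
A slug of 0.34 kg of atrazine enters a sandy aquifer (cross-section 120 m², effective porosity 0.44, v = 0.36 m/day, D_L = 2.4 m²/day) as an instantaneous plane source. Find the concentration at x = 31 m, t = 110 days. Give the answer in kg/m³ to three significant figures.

0.000104 kg/m³

For an instantaneous plane source, C(x,t) = M/(n_e·A·√(4πDt)) · exp(−(x−vt)²/(4Dt)), with n_e·A the pore (flow) area.
Plume center vt = 0.36 × 110 = 39.6 m, so the well at 31 m is 8.6 m upgradient of the peak.
√(4πDt) = 57.60 m, giving peak height M/(n_e·A·√(4πDt)) = 0.34/(0.44 × 120 × 57.60) = 0.0001118 kg/m³.
(x−vt)²/(4Dt) = (-8.6)²/(4 × 2.4 × 110) = 0.07004; exp(−0.07004) = 0.9324.
C = 0.0001118 × 0.9324 = 0.000104 kg/m³.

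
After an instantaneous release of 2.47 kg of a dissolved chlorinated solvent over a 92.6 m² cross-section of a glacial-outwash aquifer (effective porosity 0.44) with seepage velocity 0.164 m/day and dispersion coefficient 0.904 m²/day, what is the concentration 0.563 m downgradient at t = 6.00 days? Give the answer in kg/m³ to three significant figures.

0.00728 kg/m³

For an instantaneous plane source, C(x,t) = M/(n_e·A·√(4πDt)) · exp(−(x−vt)²/(4Dt)), with n_e·A the pore (flow) area.
Plume center vt = 0.164 × 6.00 = 0.984 m, so the well at 0.563 m is 0.421 m upgradient of the peak.
√(4πDt) = 8.256 m, giving peak height M/(n_e·A·√(4πDt)) = 2.47/(0.44 × 92.6 × 8.256) = 0.007343 kg/m³.
(x−vt)²/(4Dt) = (-0.421)²/(4 × 0.904 × 6.00) = 0.008169; exp(−0.008169) = 0.9919.
C = 0.007343 × 0.9919 = 0.00728 kg/m³.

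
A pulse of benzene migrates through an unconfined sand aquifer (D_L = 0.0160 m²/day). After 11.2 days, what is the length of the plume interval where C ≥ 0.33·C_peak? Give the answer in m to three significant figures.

The plume is Gaussian with σ = √(2Dt) = √(2 × 0.0160 × 11.2) = 0.5987 m.
C/C_peak = exp(−Δx²/(2σ²)) = 0.33 ⇒ Δx = σ·√(−2 ln 0.33) = 0.5987 × 1.489 = 0.8915 m.
Width = 2Δx = 1.78 m.

1.78 m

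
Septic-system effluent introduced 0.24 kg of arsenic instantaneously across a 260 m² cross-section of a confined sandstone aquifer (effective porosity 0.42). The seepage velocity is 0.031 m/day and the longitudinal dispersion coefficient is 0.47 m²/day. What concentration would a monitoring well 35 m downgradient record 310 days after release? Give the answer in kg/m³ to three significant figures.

1.70e-05 kg/m³

For an instantaneous plane source, C(x,t) = M/(n_e·A·√(4πDt)) · exp(−(x−vt)²/(4Dt)), with n_e·A the pore (flow) area.
Plume center vt = 0.031 × 310 = 9.61 m, so the well at 35 m is 25.39 m downgradient of the peak.
√(4πDt) = 42.79 m, giving peak height M/(n_e·A·√(4πDt)) = 0.24/(0.42 × 260 × 42.79) = 5.136e-05 kg/m³.
(x−vt)²/(4Dt) = (25.39)²/(4 × 0.47 × 310) = 1.106; exp(−1.106) = 0.3309.
C = 5.136e-05 × 0.3309 = 1.70e-05 kg/m³.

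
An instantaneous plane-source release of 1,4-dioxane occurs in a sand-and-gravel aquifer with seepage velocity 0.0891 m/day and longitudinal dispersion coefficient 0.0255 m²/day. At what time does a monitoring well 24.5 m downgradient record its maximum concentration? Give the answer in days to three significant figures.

For the 1D instantaneous-source solution, setting ∂C/∂t = 0 at fixed x gives v²t² + 2Dt − x² = 0, so t = (√(D² + v²x²) − D)/v².
√(D² + v²x²) = √(0.0255² + 0.0891² × 24.5²) = 2.183; v² = 0.00793881.
t = (2.183 − 0.0255)/0.00793881 = 272 days (vs. the pure-advection estimate x/v = 275 d).

272 days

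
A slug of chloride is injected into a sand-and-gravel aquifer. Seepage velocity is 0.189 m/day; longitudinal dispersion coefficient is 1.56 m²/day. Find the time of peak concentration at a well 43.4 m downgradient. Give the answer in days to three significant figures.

For the 1D instantaneous-source solution, setting ∂C/∂t = 0 at fixed x gives v²t² + 2Dt − x² = 0, so t = (√(D² + v²x²) − D)/v².
√(D² + v²x²) = √(1.56² + 0.189² × 43.4²) = 8.350; v² = 0.035721.
t = (8.350 − 1.56)/0.035721 = 190 days (vs. the pure-advection estimate x/v = 230 d).

190 days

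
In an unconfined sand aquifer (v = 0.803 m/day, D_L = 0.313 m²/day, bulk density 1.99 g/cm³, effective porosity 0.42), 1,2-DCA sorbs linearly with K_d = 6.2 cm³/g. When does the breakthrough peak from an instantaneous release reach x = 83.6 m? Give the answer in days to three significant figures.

3150 days

Retardation factor R = 1 + ρ_b·K_d/n = 1 + 1.99 × 6.2/0.42 = 30.38.
Sorption retards both mechanisms: v_R = v/R = 0.02643 m/day, D_R = D/R = 0.01030 m²/day.
Peak time from v_R²t² + 2D_R t − x² = 0: t = (√(D_R² + v_R²x²) − D_R)/v_R².
√(D_R² + v_R²x²) = √(0.01030² + 0.02643² × 83.6²) = 2.210; v_R² = 0.0006985.
t = (2.210 − 0.01030)/0.0006985 = 3150 days.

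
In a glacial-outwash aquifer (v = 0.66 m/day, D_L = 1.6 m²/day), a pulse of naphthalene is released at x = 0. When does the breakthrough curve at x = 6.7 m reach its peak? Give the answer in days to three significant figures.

For the 1D instantaneous-source solution, setting ∂C/∂t = 0 at fixed x gives v²t² + 2Dt − x² = 0, so t = (√(D² + v²x²) − D)/v².
√(D² + v²x²) = √(1.6² + 0.66² × 6.7²) = 4.703; v² = 0.4356.
t = (4.703 − 1.6)/0.4356 = 7.12 days (vs. the pure-advection estimate x/v = 10.2 d).

7.12 days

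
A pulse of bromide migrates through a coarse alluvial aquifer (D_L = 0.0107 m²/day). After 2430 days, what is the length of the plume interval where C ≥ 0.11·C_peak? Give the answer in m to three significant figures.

The plume is Gaussian with σ = √(2Dt) = √(2 × 0.0107 × 2430) = 7.211 m.
C/C_peak = exp(−Δx²/(2σ²)) = 0.11 ⇒ Δx = σ·√(−2 ln 0.11) = 7.211 × 2.101 = 15.15 m.
Width = 2Δx = 30.3 m.

30.3 m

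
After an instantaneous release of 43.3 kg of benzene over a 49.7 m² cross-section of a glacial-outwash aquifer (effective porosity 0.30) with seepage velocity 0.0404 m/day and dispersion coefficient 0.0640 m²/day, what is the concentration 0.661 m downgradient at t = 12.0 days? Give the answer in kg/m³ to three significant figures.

For an instantaneous plane source, C(x,t) = M/(n_e·A·√(4πDt)) · exp(−(x−vt)²/(4Dt)), with n_e·A the pore (flow) area.
Plume center vt = 0.0404 × 12.0 = 0.4848 m, so the well at 0.661 m is 0.1762 m downgradient of the peak.
√(4πDt) = 3.107 m, giving peak height M/(n_e·A·√(4πDt)) = 43.3/(0.30 × 49.7 × 3.107) = 0.9347 kg/m³.
(x−vt)²/(4Dt) = (0.1762)²/(4 × 0.0640 × 12.0) = 0.01011; exp(−0.01011) = 0.9899.
C = 0.9347 × 0.9899 = 0.925 kg/m³.

0.925 kg/m³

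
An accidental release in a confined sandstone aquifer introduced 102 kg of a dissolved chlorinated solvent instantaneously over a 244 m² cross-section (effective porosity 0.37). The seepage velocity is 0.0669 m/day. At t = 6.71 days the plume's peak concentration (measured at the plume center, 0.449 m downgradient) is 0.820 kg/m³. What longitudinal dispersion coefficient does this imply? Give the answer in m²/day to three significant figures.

0.0225 m²/day

At the plume center C_max = M/(n_e·A·√(4πDt)), so D = M²/(4πt·(n_e·A·C_max)²).
n_e·A·C_max = 0.37 × 244 × 0.820 = 74.03 kg/m.
D = 102²/(4π × 6.71 × 74.03²) = 0.0225 m²/day.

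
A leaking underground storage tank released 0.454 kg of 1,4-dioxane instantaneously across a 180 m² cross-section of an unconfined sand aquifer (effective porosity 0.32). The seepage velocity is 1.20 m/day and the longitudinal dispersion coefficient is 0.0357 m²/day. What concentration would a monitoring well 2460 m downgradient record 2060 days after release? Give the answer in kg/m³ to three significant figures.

0.000159 kg/m³

For an instantaneous plane source, C(x,t) = M/(n_e·A·√(4πDt)) · exp(−(x−vt)²/(4Dt)), with n_e·A the pore (flow) area.
Plume center vt = 1.20 × 2060 = 2472 m, so the well at 2460 m is 12 m upgradient of the peak.
√(4πDt) = 30.40 m, giving peak height M/(n_e·A·√(4πDt)) = 0.454/(0.32 × 180 × 30.40) = 0.0002593 kg/m³.
(x−vt)²/(4Dt) = (-12)²/(4 × 0.0357 × 2060) = 0.4895; exp(−0.4895) = 0.6129.
C = 0.0002593 × 0.6129 = 0.000159 kg/m³.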